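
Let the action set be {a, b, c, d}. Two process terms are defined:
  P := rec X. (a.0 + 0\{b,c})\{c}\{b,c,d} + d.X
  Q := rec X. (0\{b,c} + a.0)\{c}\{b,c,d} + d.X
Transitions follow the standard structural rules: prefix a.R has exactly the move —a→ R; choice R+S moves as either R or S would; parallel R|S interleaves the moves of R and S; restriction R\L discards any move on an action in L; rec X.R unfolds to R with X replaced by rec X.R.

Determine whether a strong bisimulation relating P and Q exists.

P's transition system — 2 states:
  u0 = rec X. (a.0 + 0\{b,c})\{c}\{b,c,d} + d.X ⊢ =a=> u1, =d=> u0
  u1 = 0\{c}\{b,c,d} ⊢ (no moves)
Q's transition system — 2 states:
  v0 = rec X. (0\{b,c} + a.0)\{c}\{b,c,d} + d.X ⊢ =a=> v1, =d=> v0
  v1 = 0\{c}\{b,c,d} ⊢ (no moves)
Coarsest stable partition (strong bisimilarity classes):
  B0 = {u0, v0}
  B1 = {u1, v1}
u0 ∈ B0, v0 ∈ B0 → same block

bisimilar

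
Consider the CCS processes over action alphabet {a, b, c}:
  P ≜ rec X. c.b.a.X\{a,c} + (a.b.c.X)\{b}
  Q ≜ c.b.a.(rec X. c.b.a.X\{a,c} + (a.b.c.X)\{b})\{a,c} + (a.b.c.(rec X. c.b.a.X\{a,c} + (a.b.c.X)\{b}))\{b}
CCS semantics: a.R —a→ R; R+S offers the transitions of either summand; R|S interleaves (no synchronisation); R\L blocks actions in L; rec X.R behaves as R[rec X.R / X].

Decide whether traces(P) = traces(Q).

LTS(P): 5 reachable states
  m0 = rec X. c.b.a.X\{a,c} + (a.b.c.X)\{b} :: —a→ m1, —c→ m2
  m1 = (b.c.(rec X. c.b.a.X\{a,c} + (a.b.c.X)\{b}))\{b} :: deadlocked
  m2 = b.a.(rec X. c.b.a.X\{a,c} + (a.b.c.X)\{b})\{a,c} :: —b→ m3
  m3 = a.(rec X. c.b.a.X\{a,c} + (a.b.c.X)\{b})\{a,c} :: —a→ m4
  m4 = (rec X. c.b.a.X\{a,c} + (a.b.c.X)\{b})\{a,c} :: deadlocked
LTS(Q): 5 reachable states
  n0 = c.b.a.(rec X. c.b.a.X\{a,c} + (a.b.c.X)\{b})\{a,c} + (a.b.c.(rec X. c.b.a.X\{a,c} + (a.b.c.X)\{b}))\{b} :: —a→ n1, —c→ n2
  n1 = (b.c.(rec X. c.b.a.X\{a,c} + (a.b.c.X)\{b}))\{b} :: deadlocked
  n2 = b.a.(rec X. c.b.a.X\{a,c} + (a.b.c.X)\{b})\{a,c} :: —b→ n3
  n3 = a.(rec X. c.b.a.X\{a,c} + (a.b.c.X)\{b})\{a,c} :: —a→ n4
  n4 = (rec X. c.b.a.X\{a,c} + (a.b.c.X)\{b})\{a,c} :: deadlocked
Bisimilarity quotient blocks:
  B0 = {m0, n0}
  B1 = {m1, m4, n1, n4}
  B2 = {m2, n2}
  B3 = {m3, n3}
m0 ∈ B0, n0 ∈ B0 → same block
Bisimilar ⇒ trace-equivalent.

YES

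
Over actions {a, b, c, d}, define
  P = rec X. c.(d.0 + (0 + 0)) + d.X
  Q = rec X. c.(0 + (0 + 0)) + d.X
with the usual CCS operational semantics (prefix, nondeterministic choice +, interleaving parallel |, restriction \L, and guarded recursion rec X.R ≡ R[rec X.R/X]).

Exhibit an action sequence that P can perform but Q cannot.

cd

LTS(P): 3 reachable states
  p0 = rec X. c.(d.0 + (0 + 0)) + d.X ⊢ —c→ p1, —d→ p0
  p1 = d.0 + (0 + 0) ⊢ —d→ p2
  p2 = 0 ⊢ stopped
LTS(Q): 2 reachable states
  q0 = rec X. c.(0 + (0 + 0)) + d.X ⊢ —c→ q1, —d→ q0
  q1 = 0 + (0 + 0) ⊢ stopped
Trace ⟨cd⟩ through P, begin at {p0}:
  [1] c ⇒ {p1}
  [2] d ⇒ {p2}
  — P admits the full trace.
Trace ⟨cd⟩ through Q, begin at {q0}:
  [1] c ⇒ {q1}
  [2] d ⇒ no successor for Q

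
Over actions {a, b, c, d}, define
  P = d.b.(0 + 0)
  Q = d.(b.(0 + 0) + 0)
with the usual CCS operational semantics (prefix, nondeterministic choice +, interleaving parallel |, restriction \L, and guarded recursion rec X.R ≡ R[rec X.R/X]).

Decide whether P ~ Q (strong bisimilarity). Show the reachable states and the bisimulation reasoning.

YES

LTS(P): 3 reachable states
  u0 = d.b.(0 + 0) → =d=> u1
  u1 = b.(0 + 0) → =b=> u2
  u2 = 0 + 0 → deadlocked
LTS(Q): 3 reachable states
  v0 = d.(b.(0 + 0) + 0) → =d=> v1
  v1 = b.(0 + 0) + 0 → =b=> v2
  v2 = 0 + 0 → deadlocked
Coarsest stable partition (strong bisimilarity classes):
  B0 = {u0, v0}
  B1 = {u1, v1}
  B2 = {u2, v2}
u0 ∈ B0, v0 ∈ B0 → same block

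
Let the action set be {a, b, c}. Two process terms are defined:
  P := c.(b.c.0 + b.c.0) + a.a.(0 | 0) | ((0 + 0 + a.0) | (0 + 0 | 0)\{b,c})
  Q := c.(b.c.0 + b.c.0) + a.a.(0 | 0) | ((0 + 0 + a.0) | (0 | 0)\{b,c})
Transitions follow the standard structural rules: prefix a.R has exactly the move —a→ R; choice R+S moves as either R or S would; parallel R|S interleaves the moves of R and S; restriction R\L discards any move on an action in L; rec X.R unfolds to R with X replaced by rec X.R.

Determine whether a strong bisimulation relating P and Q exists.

P ~ Q

LTS(P): 9 reachable states
  m0 = c.(b.c.0 + b.c.0) + a.a.(0 | 0) | ((0 + 0 + a.0) | (0 + 0 | 0)\{b,c}) → --a--▸ m1, --a--▸ m2, --c--▸ m3
  m1 = a.(0 | 0) | ((0 + 0 + a.0) | (0 + 0 | 0)\{b,c}) → --a--▸ m4, --a--▸ m5
  m2 = a.a.(0 | 0) | (0 | (0 + 0 | 0)\{b,c}) → --a--▸ m5
  m3 = b.c.0 + b.c.0 → --b--▸ m6
  m4 = 0 | 0 | ((0 + 0 + a.0) | (0 + 0 | 0)\{b,c}) → --a--▸ m7
  m5 = a.(0 | 0) | (0 | (0 + 0 | 0)\{b,c}) → --a--▸ m7
  m6 = c.0 → --c--▸ m8
  m7 = 0 | 0 | (0 | (0 + 0 | 0)\{b,c}) → ∅
  m8 = 0 → ∅
LTS(Q): 9 reachable states
  n0 = c.(b.c.0 + b.c.0) + a.a.(0 | 0) | ((0 + 0 + a.0) | (0 | 0)\{b,c}) → --a--▸ n1, --a--▸ n2, --c--▸ n3
  n1 = a.(0 | 0) | ((0 + 0 + a.0) | (0 | 0)\{b,c}) → --a--▸ n4, --a--▸ n5
  n2 = a.a.(0 | 0) | (0 | (0 | 0)\{b,c}) → --a--▸ n5
  n3 = b.c.0 + b.c.0 → --b--▸ n6
  n4 = 0 | 0 | ((0 + 0 + a.0) | (0 | 0)\{b,c}) → --a--▸ n7
  n5 = a.(0 | 0) | (0 | (0 | 0)\{b,c}) → --a--▸ n7
  n6 = c.0 → --c--▸ n8
  n7 = 0 | 0 | (0 | (0 | 0)\{b,c}) → ∅
  n8 = 0 → ∅
Coarsest stable partition (strong bisimilarity classes):
  B0 = {m0, n0}
  B1 = {m3, n3}
  B2 = {m6, n6}
  B3 = {m7, m8, n7, n8}
  B4 = {m1, m2, n1, n2}
  B5 = {m4, m5, n4, n5}
m0 ∈ B0, n0 ∈ B0 → same block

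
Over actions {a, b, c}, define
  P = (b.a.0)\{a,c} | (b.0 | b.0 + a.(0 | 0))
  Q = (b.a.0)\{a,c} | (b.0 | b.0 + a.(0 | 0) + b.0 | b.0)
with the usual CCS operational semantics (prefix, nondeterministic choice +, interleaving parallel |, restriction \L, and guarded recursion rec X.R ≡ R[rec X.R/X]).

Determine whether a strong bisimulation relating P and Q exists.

Reachable graph of P (8 states):
  s0 = (b.a.0)\{a,c} | (b.0 | b.0 + a.(0 | 0)) | ··a··> s1, ··b··> s2, ··b··> s3, ··b··> s4
  s1 = (b.a.0)\{a,c} | (0 | 0) | ··b··> s5
  s2 = (a.0)\{a,c} | (b.0 | b.0 + a.(0 | 0)) | ··a··> s5, ··b··> s6, ··b··> s7
  s3 = (b.a.0)\{a,c} | (0 | b.0) | ··b··> s1, ··b··> s6
  s4 = (b.a.0)\{a,c} | (b.0 | 0) | ··b··> s1, ··b··> s7
  s5 = (a.0)\{a,c} | (0 | 0) | deadlocked
  s6 = (a.0)\{a,c} | (0 | b.0) | ··b··> s5
  s7 = (a.0)\{a,c} | (b.0 | 0) | ··b··> s5
Reachable graph of Q (8 states):
  t0 = (b.a.0)\{a,c} | (b.0 | b.0 + a.(0 | 0) + b.0 | b.0) | ··a··> t1, ··b··> t2, ··b··> t3, ··b··> t4
  t1 = (b.a.0)\{a,c} | (0 | 0) | ··b··> t5
  t2 = (a.0)\{a,c} | (b.0 | b.0 + a.(0 | 0) + b.0 | b.0) | ··a··> t5, ··b··> t6, ··b··> t7
  t3 = (b.a.0)\{a,c} | (0 | b.0) | ··b··> t1, ··b··> t6
  t4 = (b.a.0)\{a,c} | (b.0 | 0) | ··b··> t1, ··b··> t7
  t5 = (a.0)\{a,c} | (0 | 0) | deadlocked
  t6 = (a.0)\{a,c} | (0 | b.0) | ··b··> t5
  t7 = (a.0)\{a,c} | (b.0 | 0) | ··b··> t5
Partition-refinement fixed point:
  B0 = {s0, t0}
  B1 = {s3, s4, t3, t4}
  B2 = {s1, s6, s7, t1, t6, t7}
  B3 = {s5, t5}
  B4 = {s2, t2}
s0 ∈ B0, t0 ∈ B0 → same block

YES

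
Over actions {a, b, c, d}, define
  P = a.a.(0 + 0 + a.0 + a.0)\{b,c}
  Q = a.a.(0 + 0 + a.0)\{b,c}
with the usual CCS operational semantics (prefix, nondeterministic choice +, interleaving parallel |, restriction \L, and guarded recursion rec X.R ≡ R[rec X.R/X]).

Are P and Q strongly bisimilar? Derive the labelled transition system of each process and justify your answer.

bisimilar

LTS(P): 4 reachable states
  m0 = a.a.(0 + 0 + a.0 + a.0)\{b,c} :: —a→ m1
  m1 = a.(0 + 0 + a.0 + a.0)\{b,c} :: —a→ m2
  m2 = (0 + 0 + a.0 + a.0)\{b,c} :: —a→ m3
  m3 = 0\{b,c} :: ∅
LTS(Q): 4 reachable states
  n0 = a.a.(0 + 0 + a.0)\{b,c} :: —a→ n1
  n1 = a.(0 + 0 + a.0)\{b,c} :: —a→ n2
  n2 = (0 + 0 + a.0)\{b,c} :: —a→ n3
  n3 = 0\{b,c} :: ∅
Partition-refinement fixed point:
  B0 = {m0, n0}
  B1 = {m1, n1}
  B2 = {m2, n2}
  B3 = {m3, n3}
m0 ∈ B0, n0 ∈ B0 → same block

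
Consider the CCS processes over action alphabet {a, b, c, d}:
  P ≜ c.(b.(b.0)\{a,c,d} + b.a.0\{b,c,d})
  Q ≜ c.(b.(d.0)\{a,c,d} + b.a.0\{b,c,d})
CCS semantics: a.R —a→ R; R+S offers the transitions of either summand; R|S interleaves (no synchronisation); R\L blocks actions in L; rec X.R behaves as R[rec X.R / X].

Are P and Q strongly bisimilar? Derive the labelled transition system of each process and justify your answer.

not bisimilar

P's transition system — 6 states:
  p0 = c.(b.(b.0)\{a,c,d} + b.a.0\{b,c,d}) has moves --c--▸ p1
  p1 = b.(b.0)\{a,c,d} + b.a.0\{b,c,d} has moves --b--▸ p2, --b--▸ p3
  p2 = (b.0)\{a,c,d} has moves --b--▸ p4
  p3 = a.0\{b,c,d} has moves --a--▸ p5
  p4 = 0\{a,c,d} has moves (no moves)
  p5 = 0\{b,c,d} has moves (no moves)
Q's transition system — 5 states:
  q0 = c.(b.(d.0)\{a,c,d} + b.a.0\{b,c,d}) has moves --c--▸ q1
  q1 = b.(d.0)\{a,c,d} + b.a.0\{b,c,d} has moves --b--▸ q2, --b--▸ q3
  q2 = (d.0)\{a,c,d} has moves (no moves)
  q3 = a.0\{b,c,d} has moves --a--▸ q4
  q4 = 0\{b,c,d} has moves (no moves)
Bisimilarity quotient blocks:
  B0 = {p0}
  B1 = {p1}
  B2 = {p2}
  B3 = {p4, p5, q2, q4}
  B4 = {p3, q3}
  B5 = {q0}
  B6 = {q1}
p0 ∈ B0, q0 ∈ B5 → different blocks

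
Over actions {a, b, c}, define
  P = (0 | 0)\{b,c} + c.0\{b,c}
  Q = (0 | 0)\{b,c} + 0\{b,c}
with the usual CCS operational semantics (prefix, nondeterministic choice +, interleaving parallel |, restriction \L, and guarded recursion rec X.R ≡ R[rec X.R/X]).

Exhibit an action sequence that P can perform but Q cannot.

c

Reachable graph of P (2 states):
  p0 = (0 | 0)\{b,c} + c.0\{b,c} → ··c··> p1
  p1 = 0\{b,c} → ·
Reachable graph of Q (1 states):
  q0 = (0 | 0)\{b,c} + 0\{b,c} → ·
Trace ⟨c⟩ through P, begin at {p0}:
  step 1 (c): {p1}
  ✓ P
Trace ⟨c⟩ through Q, begin at {q0}:
  step 1 (c): no successor for Q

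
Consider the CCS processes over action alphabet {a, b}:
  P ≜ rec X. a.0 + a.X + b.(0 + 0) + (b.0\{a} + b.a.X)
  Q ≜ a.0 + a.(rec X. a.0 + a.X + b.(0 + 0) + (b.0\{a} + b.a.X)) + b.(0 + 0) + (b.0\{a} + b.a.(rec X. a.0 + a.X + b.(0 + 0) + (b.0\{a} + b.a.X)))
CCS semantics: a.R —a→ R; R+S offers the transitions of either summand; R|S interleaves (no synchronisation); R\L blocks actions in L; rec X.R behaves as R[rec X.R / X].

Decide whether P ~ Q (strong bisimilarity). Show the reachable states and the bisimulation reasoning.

P ~ Q

Reachable graph of P (5 states):
  s0 = rec X. a.0 + a.X + b.(0 + 0) + (b.0\{a} + b.a.X) :: —a→ s0, —a→ s1, —b→ s2, —b→ s3, —b→ s4
  s1 = 0 :: (no moves)
  s2 = 0 + 0 :: (no moves)
  s3 = 0\{a} :: (no moves)
  s4 = a.(rec X. a.0 + a.X + b.(0 + 0) + (b.0\{a} + b.a.X)) :: —a→ s0
Reachable graph of Q (6 states):
  t0 = a.0 + a.(rec X. a.0 + a.X + b.(0 + 0) + (b.0\{a} + b.a.X)) + b.(0 + 0) + (b.0\{a} + b.a.(rec X. a.0 + a.X + b.(0 + 0) + (b.0\{a} + b.a.X))) :: —a→ t1, —a→ t2, —b→ t3, —b→ t4, —b→ t5
  t1 = 0 :: (no moves)
  t2 = rec X. a.0 + a.X + b.(0 + 0) + (b.0\{a} + b.a.X) :: —a→ t1, —a→ t2, —b→ t3, —b→ t4, —b→ t5
  t3 = 0 + 0 :: (no moves)
  t4 = 0\{a} :: (no moves)
  t5 = a.(rec X. a.0 + a.X + b.(0 + 0) + (b.0\{a} + b.a.X)) :: —a→ t2
Coarsest stable partition (strong bisimilarity classes):
  B0 = {s0, t0, t2}
  B1 = {s1, s2, s3, t1, t3, t4}
  B2 = {s4, t5}
s0 ∈ B0, t0 ∈ B0 → same block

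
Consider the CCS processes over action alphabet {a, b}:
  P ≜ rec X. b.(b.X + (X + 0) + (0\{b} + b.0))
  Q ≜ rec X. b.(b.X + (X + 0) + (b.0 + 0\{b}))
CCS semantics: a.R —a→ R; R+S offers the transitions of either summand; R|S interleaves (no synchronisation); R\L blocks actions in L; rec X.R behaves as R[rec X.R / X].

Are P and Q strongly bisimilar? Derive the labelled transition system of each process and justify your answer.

Reachable graph of P (3 states):
  p0 = rec X. b.(b.X + (X + 0) + (0\{b} + b.0)) → —b→ p1
  p1 = b.(rec X. b.(b.X + (X + 0) + (0\{b} + b.0))) + ((rec X. b.(b.X + (X + 0) + (0\{b} + b.0))) + 0) + (0\{b} + b.0) → —b→ p0, —b→ p1, —b→ p2
  p2 = 0 → ·
Reachable graph of Q (3 states):
  q0 = rec X. b.(b.X + (X + 0) + (b.0 + 0\{b})) → —b→ q1
  q1 = b.(rec X. b.(b.X + (X + 0) + (b.0 + 0\{b}))) + ((rec X. b.(b.X + (X + 0) + (b.0 + 0\{b}))) + 0) + (b.0 + 0\{b}) → —b→ q0, —b→ q1, —b→ q2
  q2 = 0 → ·
Bisimilarity quotient blocks:
  B0 = {p0, q0}
  B1 = {p1, q1}
  B2 = {p2, q2}
p0 ∈ B0, q0 ∈ B0 → same block

YES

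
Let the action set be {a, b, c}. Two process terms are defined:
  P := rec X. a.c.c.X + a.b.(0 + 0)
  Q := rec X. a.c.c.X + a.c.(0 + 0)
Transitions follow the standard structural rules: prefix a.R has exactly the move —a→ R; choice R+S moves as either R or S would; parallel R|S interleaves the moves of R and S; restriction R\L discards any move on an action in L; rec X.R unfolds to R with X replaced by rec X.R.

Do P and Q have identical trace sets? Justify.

trace-distinct — witness ⟨ab⟩

P's transition system — 5 states:
  p0 = rec X. a.c.c.X + a.b.(0 + 0) ⊢ —a→ p1, —a→ p2
  p1 = b.(0 + 0) ⊢ —b→ p3
  p2 = c.c.(rec X. a.c.c.X + a.b.(0 + 0)) ⊢ —c→ p4
  p3 = 0 + 0 ⊢ ·
  p4 = c.(rec X. a.c.c.X + a.b.(0 + 0)) ⊢ —c→ p0
Q's transition system — 5 states:
  q0 = rec X. a.c.c.X + a.c.(0 + 0) ⊢ —a→ q1, —a→ q2
  q1 = c.(0 + 0) ⊢ —c→ q3
  q2 = c.c.(rec X. a.c.c.X + a.c.(0 + 0)) ⊢ —c→ q4
  q3 = 0 + 0 ⊢ ·
  q4 = c.(rec X. a.c.c.X + a.c.(0 + 0)) ⊢ —c→ q0
Trace ⟨ab⟩ through P, begin at {p0}:
  [1] a ⇒ {p1, p2}
  [2] b ⇒ {p3}
  ✓ P
Trace ⟨ab⟩ through Q, begin at {q0}:
  [1] a ⇒ {q1, q2}
  [2] b ⇒ ∅ (Q stuck)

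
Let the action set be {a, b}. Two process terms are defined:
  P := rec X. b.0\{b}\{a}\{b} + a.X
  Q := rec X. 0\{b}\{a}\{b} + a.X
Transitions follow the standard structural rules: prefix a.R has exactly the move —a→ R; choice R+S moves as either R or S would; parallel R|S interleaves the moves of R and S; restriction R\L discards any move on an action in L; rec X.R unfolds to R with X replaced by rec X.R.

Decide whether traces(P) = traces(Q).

Reachable graph of P (2 states):
  p0 = rec X. b.0\{b}\{a}\{b} + a.X ⊢ —a→ p0, —b→ p1
  p1 = 0\{b}\{a}\{b} ⊢ ∅
Reachable graph of Q (1 states):
  q0 = rec X. 0\{b}\{a}\{b} + a.X ⊢ —a→ q0
Executing b from P (initial set {p0}):
  step 1 (b): {p1}
  — P admits the full trace.
Executing b from Q (initial set {q0}):
  step 1 (b): ∅ (Q stuck)

traces(P) ≠ traces(Q) — witness ⟨b⟩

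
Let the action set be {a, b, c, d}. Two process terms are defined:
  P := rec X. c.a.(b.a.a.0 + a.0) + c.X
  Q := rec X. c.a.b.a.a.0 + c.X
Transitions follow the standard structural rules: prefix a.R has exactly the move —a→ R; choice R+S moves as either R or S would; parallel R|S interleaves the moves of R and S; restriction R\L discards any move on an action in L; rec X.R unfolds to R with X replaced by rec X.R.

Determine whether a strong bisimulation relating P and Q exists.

P's transition system — 6 states:
  u0 = rec X. c.a.(b.a.a.0 + a.0) + c.X → --c--▸ u0, --c--▸ u1
  u1 = a.(b.a.a.0 + a.0) → --a--▸ u2
  u2 = b.a.a.0 + a.0 → --a--▸ u3, --b--▸ u4
  u3 = 0 → (no moves)
  u4 = a.a.0 → --a--▸ u5
  u5 = a.0 → --a--▸ u3
Q's transition system — 6 states:
  v0 = rec X. c.a.b.a.a.0 + c.X → --c--▸ v0, --c--▸ v1
  v1 = a.b.a.a.0 → --a--▸ v2
  v2 = b.a.a.0 → --b--▸ v3
  v3 = a.a.0 → --a--▸ v4
  v4 = a.0 → --a--▸ v5
  v5 = 0 → (no moves)
Bisimilarity quotient blocks:
  B0 = {u0}
  B1 = {u1}
  B2 = {u2}
  B3 = {u3, v5}
  B4 = {u4, v3}
  B5 = {u5, v4}
  B6 = {v0}
  B7 = {v1}
  B8 = {v2}
u0 ∈ B0, v0 ∈ B6 → different blocks

not bisimilar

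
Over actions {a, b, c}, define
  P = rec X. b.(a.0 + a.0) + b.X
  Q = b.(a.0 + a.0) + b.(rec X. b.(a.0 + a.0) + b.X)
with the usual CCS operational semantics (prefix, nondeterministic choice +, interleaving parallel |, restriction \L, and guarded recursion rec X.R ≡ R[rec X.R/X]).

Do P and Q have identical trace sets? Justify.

traces(P) = traces(Q)

Reachable graph of P (3 states):
  p0 = rec X. b.(a.0 + a.0) + b.X has moves ··b··> p0, ··b··> p1
  p1 = a.0 + a.0 has moves ··a··> p2
  p2 = 0 has moves deadlocked
Reachable graph of Q (4 states):
  q0 = b.(a.0 + a.0) + b.(rec X. b.(a.0 + a.0) + b.X) has moves ··b··> q1, ··b··> q2
  q1 = a.0 + a.0 has moves ··a··> q3
  q2 = rec X. b.(a.0 + a.0) + b.X has moves ··b··> q1, ··b··> q2
  q3 = 0 has moves deadlocked
Bisimilarity quotient blocks:
  B0 = {p0, q0, q2}
  B1 = {p1, q1}
  B2 = {p2, q3}
p0 ∈ B0, q0 ∈ B0 → same block
Bisimilar ⇒ trace-equivalent.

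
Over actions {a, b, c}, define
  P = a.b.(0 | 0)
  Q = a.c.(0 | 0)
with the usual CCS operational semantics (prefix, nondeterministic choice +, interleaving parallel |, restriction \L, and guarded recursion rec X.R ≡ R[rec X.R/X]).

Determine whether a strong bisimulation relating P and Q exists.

P's transition system — 3 states:
  p0 = a.b.(0 | 0) → --a--▸ p1
  p1 = b.(0 | 0) → --b--▸ p2
  p2 = 0 | 0 → stopped
Q's transition system — 3 states:
  q0 = a.c.(0 | 0) → --a--▸ q1
  q1 = c.(0 | 0) → --c--▸ q2
  q2 = 0 | 0 → stopped
Coarsest stable partition (strong bisimilarity classes):
  B0 = {p0}
  B1 = {p1}
  B2 = {p2, q2}
  B3 = {q0}
  B4 = {q1}
p0 ∈ B0, q0 ∈ B3 → different blocks

not bisimilar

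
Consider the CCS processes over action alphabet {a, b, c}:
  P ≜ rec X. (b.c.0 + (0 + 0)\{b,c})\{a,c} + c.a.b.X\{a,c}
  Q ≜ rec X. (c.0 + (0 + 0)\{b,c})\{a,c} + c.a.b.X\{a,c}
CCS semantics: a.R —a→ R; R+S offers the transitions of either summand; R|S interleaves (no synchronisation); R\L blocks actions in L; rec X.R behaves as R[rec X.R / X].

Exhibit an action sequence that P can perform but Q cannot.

b

P's transition system — 6 states:
  m0 = rec X. (b.c.0 + (0 + 0)\{b,c})\{a,c} + c.a.b.X\{a,c} → =b=> m1, =c=> m2
  m1 = (c.0)\{a,c} → stopped
  m2 = a.b.(rec X. (b.c.0 + (0 + 0)\{b,c})\{a,c} + c.a.b.X\{a,c})\{a,c} → =a=> m3
  m3 = b.(rec X. (b.c.0 + (0 + 0)\{b,c})\{a,c} + c.a.b.X\{a,c})\{a,c} → =b=> m4
  m4 = (rec X. (b.c.0 + (0 + 0)\{b,c})\{a,c} + c.a.b.X\{a,c})\{a,c} → =b=> m5
  m5 = (c.0)\{a,c}\{a,c} → stopped
Q's transition system — 4 states:
  n0 = rec X. (c.0 + (0 + 0)\{b,c})\{a,c} + c.a.b.X\{a,c} → =c=> n1
  n1 = a.b.(rec X. (c.0 + (0 + 0)\{b,c})\{a,c} + c.a.b.X\{a,c})\{a,c} → =a=> n2
  n2 = b.(rec X. (c.0 + (0 + 0)\{b,c})\{a,c} + c.a.b.X\{a,c})\{a,c} → =b=> n3
  n3 = (rec X. (c.0 + (0 + 0)\{b,c})\{a,c} + c.a.b.X\{a,c})\{a,c} → stopped
Trace ⟨b⟩ through P, begin at {m0}:
  [1] b ⇒ {m1}
  P completes σ.
Trace ⟨b⟩ through Q, begin at {n0}:
  [1] b ⇒ no successor for Q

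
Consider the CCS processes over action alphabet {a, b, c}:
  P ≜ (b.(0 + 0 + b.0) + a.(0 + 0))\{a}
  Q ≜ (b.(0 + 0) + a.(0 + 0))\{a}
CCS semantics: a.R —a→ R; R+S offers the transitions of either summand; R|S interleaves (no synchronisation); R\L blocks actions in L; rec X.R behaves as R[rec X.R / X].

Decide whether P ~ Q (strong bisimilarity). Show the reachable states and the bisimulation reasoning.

LTS(P): 3 reachable states
  m0 = (b.(0 + 0 + b.0) + a.(0 + 0))\{a} ⊢ =b=> m1
  m1 = (0 + 0 + b.0)\{a} ⊢ =b=> m2
  m2 = 0\{a} ⊢ stopped
LTS(Q): 2 reachable states
  n0 = (b.(0 + 0) + a.(0 + 0))\{a} ⊢ =b=> n1
  n1 = (0 + 0)\{a} ⊢ stopped
Coarsest stable partition (strong bisimilarity classes):
  B0 = {m0}
  B1 = {m1, n0}
  B2 = {m2, n1}
m0 ∈ B0, n0 ∈ B1 → different blocks

NO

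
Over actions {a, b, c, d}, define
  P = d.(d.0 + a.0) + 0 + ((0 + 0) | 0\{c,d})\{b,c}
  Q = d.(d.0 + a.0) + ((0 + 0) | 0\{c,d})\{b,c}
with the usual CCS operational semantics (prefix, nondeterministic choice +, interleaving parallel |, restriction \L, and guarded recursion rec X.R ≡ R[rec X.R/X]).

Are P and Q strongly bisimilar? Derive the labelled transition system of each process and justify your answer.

Reachable graph of P (3 states):
  u0 = d.(d.0 + a.0) + 0 + ((0 + 0) | 0\{c,d})\{b,c} | ··d··> u1
  u1 = d.0 + a.0 | ··a··> u2, ··d··> u2
  u2 = 0 | ∅
Reachable graph of Q (3 states):
  v0 = d.(d.0 + a.0) + ((0 + 0) | 0\{c,d})\{b,c} | ··d··> v1
  v1 = d.0 + a.0 | ··a··> v2, ··d··> v2
  v2 = 0 | ∅
Coarsest stable partition (strong bisimilarity classes):
  B0 = {u0, v0}
  B1 = {u1, v1}
  B2 = {u2, v2}
u0 ∈ B0, v0 ∈ B0 → same block

bisimilar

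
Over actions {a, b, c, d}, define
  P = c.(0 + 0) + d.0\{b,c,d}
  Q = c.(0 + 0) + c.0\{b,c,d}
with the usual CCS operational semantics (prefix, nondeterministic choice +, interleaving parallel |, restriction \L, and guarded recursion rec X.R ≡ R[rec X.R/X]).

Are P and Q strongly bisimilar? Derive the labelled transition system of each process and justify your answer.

Reachable graph of P (3 states):
  u0 = c.(0 + 0) + d.0\{b,c,d} | --c--▸ u1, --d--▸ u2
  u1 = 0 + 0 | ·
  u2 = 0\{b,c,d} | ·
Reachable graph of Q (3 states):
  v0 = c.(0 + 0) + c.0\{b,c,d} | --c--▸ v1, --c--▸ v2
  v1 = 0 + 0 | ·
  v2 = 0\{b,c,d} | ·
Coarsest stable partition (strong bisimilarity classes):
  B0 = {u0}
  B1 = {u1, u2, v1, v2}
  B2 = {v0}
u0 ∈ B0, v0 ∈ B2 → different blocks

not bisimilar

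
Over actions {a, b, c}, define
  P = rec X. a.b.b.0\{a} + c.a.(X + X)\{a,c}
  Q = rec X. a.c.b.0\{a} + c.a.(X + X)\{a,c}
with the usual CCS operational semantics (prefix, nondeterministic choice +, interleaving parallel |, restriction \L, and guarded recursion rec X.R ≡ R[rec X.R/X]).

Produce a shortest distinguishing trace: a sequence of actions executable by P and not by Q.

LTS(P): 6 reachable states
  m0 = rec X. a.b.b.0\{a} + c.a.(X + X)\{a,c} has moves --a--▸ m1, --c--▸ m2
  m1 = b.b.0\{a} has moves --b--▸ m3
  m2 = a.((rec X. a.b.b.0\{a} + c.a.(X + X)\{a,c}) + (rec X. a.b.b.0\{a} + c.a.(X + X)\{a,c}))\{a,c} has moves --a--▸ m4
  m3 = b.0\{a} has moves --b--▸ m5
  m4 = ((rec X. a.b.b.0\{a} + c.a.(X + X)\{a,c}) + (rec X. a.b.b.0\{a} + c.a.(X + X)\{a,c}))\{a,c} has moves ·
  m5 = 0\{a} has moves ·
LTS(Q): 6 reachable states
  n0 = rec X. a.c.b.0\{a} + c.a.(X + X)\{a,c} has moves --a--▸ n1, --c--▸ n2
  n1 = c.b.0\{a} has moves --c--▸ n3
  n2 = a.((rec X. a.c.b.0\{a} + c.a.(X + X)\{a,c}) + (rec X. a.c.b.0\{a} + c.a.(X + X)\{a,c}))\{a,c} has moves --a--▸ n4
  n3 = b.0\{a} has moves --b--▸ n5
  n4 = ((rec X. a.c.b.0\{a} + c.a.(X + X)\{a,c}) + (rec X. a.c.b.0\{a} + c.a.(X + X)\{a,c}))\{a,c} has moves ·
  n5 = 0\{a} has moves ·
Executing ab from P (initial set {m0}):
  [1] a ⇒ {m1}
  [2] b ⇒ {m3}
  — P admits the full trace.
Executing ab from Q (initial set {n0}):
  [1] a ⇒ {n1}
  [2] b ⇒ ∅ (Q stuck)

ab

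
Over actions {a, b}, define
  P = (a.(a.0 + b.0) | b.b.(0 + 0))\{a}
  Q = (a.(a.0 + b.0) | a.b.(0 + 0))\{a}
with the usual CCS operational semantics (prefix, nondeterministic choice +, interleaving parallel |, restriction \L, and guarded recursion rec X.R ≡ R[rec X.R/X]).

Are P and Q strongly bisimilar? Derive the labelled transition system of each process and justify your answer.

P's transition system — 3 states:
  s0 = (a.(a.0 + b.0) | b.b.(0 + 0))\{a} ⊢ =b=> s1
  s1 = (a.(a.0 + b.0) | b.(0 + 0))\{a} ⊢ =b=> s2
  s2 = (a.(a.0 + b.0) | (0 + 0))\{a} ⊢ (no moves)
Q's transition system — 1 states:
  t0 = (a.(a.0 + b.0) | a.b.(0 + 0))\{a} ⊢ (no moves)
Coarsest stable partition (strong bisimilarity classes):
  B0 = {s0}
  B1 = {s1}
  B2 = {s2, t0}
s0 ∈ B0, t0 ∈ B2 → different blocks

not bisimilar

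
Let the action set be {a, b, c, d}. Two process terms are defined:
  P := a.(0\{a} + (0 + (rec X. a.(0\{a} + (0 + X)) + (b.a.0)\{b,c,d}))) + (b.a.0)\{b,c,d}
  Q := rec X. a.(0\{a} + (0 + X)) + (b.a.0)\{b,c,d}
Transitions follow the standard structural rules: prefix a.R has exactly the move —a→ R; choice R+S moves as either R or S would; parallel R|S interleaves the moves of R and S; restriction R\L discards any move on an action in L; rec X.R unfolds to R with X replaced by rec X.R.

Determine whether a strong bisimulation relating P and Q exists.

P ~ Q

P's transition system — 2 states:
  p0 = a.(0\{a} + (0 + (rec X. a.(0\{a} + (0 + X)) + (b.a.0)\{b,c,d}))) + (b.a.0)\{b,c,d} has moves -a-> p1
  p1 = 0\{a} + (0 + (rec X. a.(0\{a} + (0 + X)) + (b.a.0)\{b,c,d})) has moves -a-> p1
Q's transition system — 2 states:
  q0 = rec X. a.(0\{a} + (0 + X)) + (b.a.0)\{b,c,d} has moves -a-> q1
  q1 = 0\{a} + (0 + (rec X. a.(0\{a} + (0 + X)) + (b.a.0)\{b,c,d})) has moves -a-> q1
Partition-refinement fixed point:
  B0 = {p0, p1, q0, q1}
p0 ∈ B0, q0 ∈ B0 → same block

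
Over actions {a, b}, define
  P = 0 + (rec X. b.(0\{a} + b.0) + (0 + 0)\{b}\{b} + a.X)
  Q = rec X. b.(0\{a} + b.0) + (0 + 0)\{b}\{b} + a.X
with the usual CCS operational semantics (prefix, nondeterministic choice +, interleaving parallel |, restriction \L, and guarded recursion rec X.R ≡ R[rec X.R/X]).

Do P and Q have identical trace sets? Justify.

LTS(P): 4 reachable states
  m0 = 0 + (rec X. b.(0\{a} + b.0) + (0 + 0)\{b}\{b} + a.X) | —a→ m1, —b→ m2
  m1 = rec X. b.(0\{a} + b.0) + (0 + 0)\{b}\{b} + a.X | —a→ m1, —b→ m2
  m2 = 0\{a} + b.0 | —b→ m3
  m3 = 0 | (no moves)
LTS(Q): 3 reachable states
  n0 = rec X. b.(0\{a} + b.0) + (0 + 0)\{b}\{b} + a.X | —a→ n0, —b→ n1
  n1 = 0\{a} + b.0 | —b→ n2
  n2 = 0 | (no moves)
Coarsest stable partition (strong bisimilarity classes):
  B0 = {m0, m1, n0}
  B1 = {m2, n1}
  B2 = {m3, n2}
m0 ∈ B0, n0 ∈ B0 → same block
Bisimilar ⇒ trace-equivalent.

YES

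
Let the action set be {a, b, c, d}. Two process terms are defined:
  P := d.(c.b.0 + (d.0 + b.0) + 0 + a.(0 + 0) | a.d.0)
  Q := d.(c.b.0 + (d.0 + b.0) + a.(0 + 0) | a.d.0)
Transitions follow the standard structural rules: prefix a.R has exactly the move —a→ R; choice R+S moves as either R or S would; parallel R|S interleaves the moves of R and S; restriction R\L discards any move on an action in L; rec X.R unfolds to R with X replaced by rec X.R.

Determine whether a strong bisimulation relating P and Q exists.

P's transition system — 9 states:
  u0 = d.(c.b.0 + (d.0 + b.0) + 0 + a.(0 + 0) | a.d.0) :: =d=> u1
  u1 = c.b.0 + (d.0 + b.0) + 0 + a.(0 + 0) | a.d.0 :: =a=> u2, =a=> u3, =b=> u4, =c=> u5, =d=> u4
  u2 = (0 + 0) | a.d.0 :: =a=> u6
  u3 = a.(0 + 0) | d.0 :: =a=> u6, =d=> u7
  u4 = 0 :: deadlocked
  u5 = b.0 :: =b=> u4
  u6 = (0 + 0) | d.0 :: =d=> u8
  u7 = a.(0 + 0) | 0 :: =a=> u8
  u8 = (0 + 0) | 0 :: deadlocked
Q's transition system — 9 states:
  v0 = d.(c.b.0 + (d.0 + b.0) + a.(0 + 0) | a.d.0) :: =d=> v1
  v1 = c.b.0 + (d.0 + b.0) + a.(0 + 0) | a.d.0 :: =a=> v2, =a=> v3, =b=> v4, =c=> v5, =d=> v4
  v2 = (0 + 0) | a.d.0 :: =a=> v6
  v3 = a.(0 + 0) | d.0 :: =a=> v6, =d=> v7
  v4 = 0 :: deadlocked
  v5 = b.0 :: =b=> v4
  v6 = (0 + 0) | d.0 :: =d=> v8
  v7 = a.(0 + 0) | 0 :: =a=> v8
  v8 = (0 + 0) | 0 :: deadlocked
Coarsest stable partition (strong bisimilarity classes):
  B0 = {u0, v0}
  B1 = {u1, v1}
  B2 = {u2, v2}
  B3 = {u6, v6}
  B4 = {u4, u8, v4, v8}
  B5 = {u3, v3}
  B6 = {u7, v7}
  B7 = {u5, v5}
u0 ∈ B0, v0 ∈ B0 → same block

YES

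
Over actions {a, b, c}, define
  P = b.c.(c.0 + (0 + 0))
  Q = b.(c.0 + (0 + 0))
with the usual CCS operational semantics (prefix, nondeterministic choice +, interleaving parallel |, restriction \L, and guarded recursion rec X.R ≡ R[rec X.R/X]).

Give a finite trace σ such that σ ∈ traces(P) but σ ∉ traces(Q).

LTS(P): 4 reachable states
  s0 = b.c.(c.0 + (0 + 0)) | —b→ s1
  s1 = c.(c.0 + (0 + 0)) | —c→ s2
  s2 = c.0 + (0 + 0) | —c→ s3
  s3 = 0 | ·
LTS(Q): 3 reachable states
  t0 = b.(c.0 + (0 + 0)) | —b→ t1
  t1 = c.0 + (0 + 0) | —c→ t2
  t2 = 0 | ·
Trace ⟨bcc⟩ through P, begin at {s0}:
  step 1 (b): {s1}
  step 2 (c): {s2}
  step 3 (c): {s3}
  ✓ P
Trace ⟨bcc⟩ through Q, begin at {t0}:
  step 1 (b): {t1}
  step 2 (c): {t2}
  step 3 (c): no successor for Q

bcc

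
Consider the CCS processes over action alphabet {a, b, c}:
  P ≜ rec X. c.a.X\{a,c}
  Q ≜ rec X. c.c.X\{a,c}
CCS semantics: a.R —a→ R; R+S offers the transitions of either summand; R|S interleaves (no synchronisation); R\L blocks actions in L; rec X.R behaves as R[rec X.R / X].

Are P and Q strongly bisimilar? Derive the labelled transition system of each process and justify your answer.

not bisimilar

P's transition system — 3 states:
  p0 = rec X. c.a.X\{a,c} :: ··c··> p1
  p1 = a.(rec X. c.a.X\{a,c})\{a,c} :: ··a··> p2
  p2 = (rec X. c.a.X\{a,c})\{a,c} :: stopped
Q's transition system — 3 states:
  q0 = rec X. c.c.X\{a,c} :: ··c··> q1
  q1 = c.(rec X. c.c.X\{a,c})\{a,c} :: ··c··> q2
  q2 = (rec X. c.c.X\{a,c})\{a,c} :: stopped
Bisimilarity quotient blocks:
  B0 = {p0}
  B1 = {p1}
  B2 = {p2, q2}
  B3 = {q0}
  B4 = {q1}
p0 ∈ B0, q0 ∈ B3 → different blocks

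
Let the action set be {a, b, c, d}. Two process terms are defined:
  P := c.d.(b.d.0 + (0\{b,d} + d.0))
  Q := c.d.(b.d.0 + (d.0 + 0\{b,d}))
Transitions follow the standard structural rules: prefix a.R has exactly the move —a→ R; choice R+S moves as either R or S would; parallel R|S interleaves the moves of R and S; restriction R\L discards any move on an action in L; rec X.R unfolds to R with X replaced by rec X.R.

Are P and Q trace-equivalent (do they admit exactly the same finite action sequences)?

Reachable graph of P (5 states):
  s0 = c.d.(b.d.0 + (0\{b,d} + d.0)) ⊢ --c--▸ s1
  s1 = d.(b.d.0 + (0\{b,d} + d.0)) ⊢ --d--▸ s2
  s2 = b.d.0 + (0\{b,d} + d.0) ⊢ --b--▸ s3, --d--▸ s4
  s3 = d.0 ⊢ --d--▸ s4
  s4 = 0 ⊢ (no moves)
Reachable graph of Q (5 states):
  t0 = c.d.(b.d.0 + (d.0 + 0\{b,d})) ⊢ --c--▸ t1
  t1 = d.(b.d.0 + (d.0 + 0\{b,d})) ⊢ --d--▸ t2
  t2 = b.d.0 + (d.0 + 0\{b,d}) ⊢ --b--▸ t3, --d--▸ t4
  t3 = d.0 ⊢ --d--▸ t4
  t4 = 0 ⊢ (no moves)
Coarsest stable partition (strong bisimilarity classes):
  B0 = {s0, t0}
  B1 = {s1, t1}
  B2 = {s2, t2}
  B3 = {s4, t4}
  B4 = {s3, t3}
s0 ∈ B0, t0 ∈ B0 → same block
Bisimilar ⇒ trace-equivalent.

traces(P) = traces(Q)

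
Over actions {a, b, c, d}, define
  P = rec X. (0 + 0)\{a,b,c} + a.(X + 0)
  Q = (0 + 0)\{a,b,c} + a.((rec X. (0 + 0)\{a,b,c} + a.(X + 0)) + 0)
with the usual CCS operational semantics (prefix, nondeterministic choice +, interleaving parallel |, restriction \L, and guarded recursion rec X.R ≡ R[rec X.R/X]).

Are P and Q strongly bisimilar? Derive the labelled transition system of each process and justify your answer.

P ~ Q

LTS(P): 2 reachable states
  u0 = rec X. (0 + 0)\{a,b,c} + a.(X + 0) :: =a=> u1
  u1 = (rec X. (0 + 0)\{a,b,c} + a.(X + 0)) + 0 :: =a=> u1
LTS(Q): 2 reachable states
  v0 = (0 + 0)\{a,b,c} + a.((rec X. (0 + 0)\{a,b,c} + a.(X + 0)) + 0) :: =a=> v1
  v1 = (rec X. (0 + 0)\{a,b,c} + a.(X + 0)) + 0 :: =a=> v1
Coarsest stable partition (strong bisimilarity classes):
  B0 = {u0, u1, v0, v1}
u0 ∈ B0, v0 ∈ B0 → same block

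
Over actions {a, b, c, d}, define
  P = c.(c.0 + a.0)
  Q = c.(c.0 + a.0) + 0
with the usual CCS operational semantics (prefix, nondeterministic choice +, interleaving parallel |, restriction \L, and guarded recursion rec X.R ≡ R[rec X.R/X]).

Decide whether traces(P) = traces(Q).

traces(P) = traces(Q)

LTS(P): 3 reachable states
  s0 = c.(c.0 + a.0) ⊢ =c=> s1
  s1 = c.0 + a.0 ⊢ =a=> s2, =c=> s2
  s2 = 0 ⊢ stopped
LTS(Q): 3 reachable states
  t0 = c.(c.0 + a.0) + 0 ⊢ =c=> t1
  t1 = c.0 + a.0 ⊢ =a=> t2, =c=> t2
  t2 = 0 ⊢ stopped
Partition-refinement fixed point:
  B0 = {s0, t0}
  B1 = {s1, t1}
  B2 = {s2, t2}
s0 ∈ B0, t0 ∈ B0 → same block
Bisimilar ⇒ trace-equivalent.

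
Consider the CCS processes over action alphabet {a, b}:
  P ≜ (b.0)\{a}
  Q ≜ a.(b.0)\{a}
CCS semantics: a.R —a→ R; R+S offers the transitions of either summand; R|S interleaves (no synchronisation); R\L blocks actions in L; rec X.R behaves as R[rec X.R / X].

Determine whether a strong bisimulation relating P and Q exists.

not bisimilar

P's transition system — 2 states:
  m0 = (b.0)\{a} → --b--▸ m1
  m1 = 0\{a} → deadlocked
Q's transition system — 3 states:
  n0 = a.(b.0)\{a} → --a--▸ n1
  n1 = (b.0)\{a} → --b--▸ n2
  n2 = 0\{a} → deadlocked
Partition-refinement fixed point:
  B0 = {m0, n1}
  B1 = {m1, n2}
  B2 = {n0}
m0 ∈ B0, n0 ∈ B2 → different blocks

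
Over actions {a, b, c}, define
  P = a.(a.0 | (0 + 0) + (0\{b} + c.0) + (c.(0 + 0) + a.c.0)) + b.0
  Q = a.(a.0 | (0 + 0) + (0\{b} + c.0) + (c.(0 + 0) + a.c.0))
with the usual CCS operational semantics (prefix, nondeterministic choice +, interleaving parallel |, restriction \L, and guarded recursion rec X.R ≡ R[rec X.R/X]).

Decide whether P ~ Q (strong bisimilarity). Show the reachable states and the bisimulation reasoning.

P ≁ Q

Reachable graph of P (6 states):
  u0 = a.(a.0 | (0 + 0) + (0\{b} + c.0) + (c.(0 + 0) + a.c.0)) + b.0 → =a=> u1, =b=> u2
  u1 = a.0 | (0 + 0) + (0\{b} + c.0) + (c.(0 + 0) + a.c.0) → =a=> u3, =a=> u4, =c=> u2, =c=> u5
  u2 = 0 → (no moves)
  u3 = 0 | (0 + 0) → (no moves)
  u4 = c.0 → =c=> u2
  u5 = 0 + 0 → (no moves)
Reachable graph of Q (6 states):
  v0 = a.(a.0 | (0 + 0) + (0\{b} + c.0) + (c.(0 + 0) + a.c.0)) → =a=> v1
  v1 = a.0 | (0 + 0) + (0\{b} + c.0) + (c.(0 + 0) + a.c.0) → =a=> v2, =a=> v3, =c=> v4, =c=> v5
  v2 = 0 | (0 + 0) → (no moves)
  v3 = c.0 → =c=> v4
  v4 = 0 → (no moves)
  v5 = 0 + 0 → (no moves)
Coarsest stable partition (strong bisimilarity classes):
  B0 = {u0}
  B1 = {u1, v1}
  B2 = {u2, u3, u5, v2, v4, v5}
  B3 = {u4, v3}
  B4 = {v0}
u0 ∈ B0, v0 ∈ B4 → different blocks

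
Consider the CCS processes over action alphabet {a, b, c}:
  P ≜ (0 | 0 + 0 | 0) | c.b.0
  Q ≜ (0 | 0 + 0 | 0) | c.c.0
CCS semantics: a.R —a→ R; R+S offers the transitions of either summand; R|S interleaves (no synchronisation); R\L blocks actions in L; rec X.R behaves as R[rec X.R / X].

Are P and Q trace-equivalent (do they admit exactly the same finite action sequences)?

Reachable graph of P (3 states):
  s0 = (0 | 0 + 0 | 0) | c.b.0 :: ··c··> s1
  s1 = (0 | 0 + 0 | 0) | b.0 :: ··b··> s2
  s2 = (0 | 0 + 0 | 0) | 0 :: ·
Reachable graph of Q (3 states):
  t0 = (0 | 0 + 0 | 0) | c.c.0 :: ··c··> t1
  t1 = (0 | 0 + 0 | 0) | c.0 :: ··c··> t2
  t2 = (0 | 0 + 0 | 0) | 0 :: ·
Executing cb from P (initial set {s0}):
  [1] c ⇒ {s1}
  [2] b ⇒ {s2}
  — P admits the full trace.
Executing cb from Q (initial set {t0}):
  [1] c ⇒ {t1}
  [2] b ⇒ ∅  — Q cannot continue

traces(P) ≠ traces(Q) — witness ⟨cb⟩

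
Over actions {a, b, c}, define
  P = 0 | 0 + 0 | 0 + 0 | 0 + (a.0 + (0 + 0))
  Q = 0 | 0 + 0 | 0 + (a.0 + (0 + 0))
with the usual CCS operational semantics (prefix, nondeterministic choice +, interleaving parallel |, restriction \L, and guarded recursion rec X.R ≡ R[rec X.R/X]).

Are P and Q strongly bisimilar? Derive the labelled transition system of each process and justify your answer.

YES

Reachable graph of P (2 states):
  p0 = 0 | 0 + 0 | 0 + 0 | 0 + (a.0 + (0 + 0)) :: --a--▸ p1
  p1 = 0 :: ·
Reachable graph of Q (2 states):
  q0 = 0 | 0 + 0 | 0 + (a.0 + (0 + 0)) :: --a--▸ q1
  q1 = 0 :: ·
Bisimilarity quotient blocks:
  B0 = {p0, q0}
  B1 = {p1, q1}
p0 ∈ B0, q0 ∈ B0 → same block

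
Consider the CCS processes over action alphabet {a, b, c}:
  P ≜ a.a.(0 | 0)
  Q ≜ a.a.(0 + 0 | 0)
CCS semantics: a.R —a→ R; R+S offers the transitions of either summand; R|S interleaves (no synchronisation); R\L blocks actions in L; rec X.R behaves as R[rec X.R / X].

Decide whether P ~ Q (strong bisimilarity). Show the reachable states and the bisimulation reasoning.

LTS(P): 3 reachable states
  s0 = a.a.(0 | 0) | ··a··> s1
  s1 = a.(0 | 0) | ··a··> s2
  s2 = 0 | 0 | deadlocked
LTS(Q): 3 reachable states
  t0 = a.a.(0 + 0 | 0) | ··a··> t1
  t1 = a.(0 + 0 | 0) | ··a··> t2
  t2 = 0 + 0 | 0 | deadlocked
Bisimilarity quotient blocks:
  B0 = {s0, t0}
  B1 = {s1, t1}
  B2 = {s2, t2}
s0 ∈ B0, t0 ∈ B0 → same block

bisimilar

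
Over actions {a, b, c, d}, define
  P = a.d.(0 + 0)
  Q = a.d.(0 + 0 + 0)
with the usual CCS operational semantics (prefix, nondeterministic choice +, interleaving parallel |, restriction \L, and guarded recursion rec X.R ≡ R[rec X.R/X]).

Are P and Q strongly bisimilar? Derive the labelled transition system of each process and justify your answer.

P ~ Q

P's transition system — 3 states:
  u0 = a.d.(0 + 0) has moves —a→ u1
  u1 = d.(0 + 0) has moves —d→ u2
  u2 = 0 + 0 has moves ∅
Q's transition system — 3 states:
  v0 = a.d.(0 + 0 + 0) has moves —a→ v1
  v1 = d.(0 + 0 + 0) has moves —d→ v2
  v2 = 0 + 0 + 0 has moves ∅
Partition-refinement fixed point:
  B0 = {u0, v0}
  B1 = {u1, v1}
  B2 = {u2, v2}
u0 ∈ B0, v0 ∈ B0 → same block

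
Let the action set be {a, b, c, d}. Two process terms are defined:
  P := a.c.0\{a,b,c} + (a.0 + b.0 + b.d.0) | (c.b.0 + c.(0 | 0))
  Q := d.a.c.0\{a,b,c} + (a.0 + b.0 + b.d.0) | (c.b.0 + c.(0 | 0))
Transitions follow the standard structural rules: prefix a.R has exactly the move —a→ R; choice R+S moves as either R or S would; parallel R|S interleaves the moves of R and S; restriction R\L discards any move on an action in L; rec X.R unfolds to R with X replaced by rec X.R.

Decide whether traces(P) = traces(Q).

P's transition system — 14 states:
  p0 = a.c.0\{a,b,c} + (a.0 + b.0 + b.d.0) | (c.b.0 + c.(0 | 0)) | -a-> p1, -a-> p2, -b-> p1, -b-> p3, -c-> p4, -c-> p5
  p1 = 0 | (c.b.0 + c.(0 | 0)) | -c-> p6, -c-> p7
  p2 = c.0\{a,b,c} | -c-> p8
  p3 = d.0 | (c.b.0 + c.(0 | 0)) | -c-> p10, -c-> p9, -d-> p1
  p4 = (a.0 + b.0 + b.d.0) | (0 | 0) | -a-> p6, -b-> p6, -b-> p9
  p5 = (a.0 + b.0 + b.d.0) | b.0 | -a-> p7, -b-> p10, -b-> p11, -b-> p7
  p6 = 0 | (0 | 0) | deadlocked
  p7 = 0 | b.0 | -b-> p12
  p8 = 0\{a,b,c} | deadlocked
  p9 = d.0 | (0 | 0) | -d-> p6
  p10 = d.0 | b.0 | -b-> p13, -d-> p7
  p11 = (a.0 + b.0 + b.d.0) | 0 | -a-> p12, -b-> p12, -b-> p13
  p12 = 0 | 0 | deadlocked
  p13 = d.0 | 0 | -d-> p12
Q's transition system — 15 states:
  q0 = d.a.c.0\{a,b,c} + (a.0 + b.0 + b.d.0) | (c.b.0 + c.(0 | 0)) | -a-> q1, -b-> q1, -b-> q2, -c-> q3, -c-> q4, -d-> q5
  q1 = 0 | (c.b.0 + c.(0 | 0)) | -c-> q6, -c-> q7
  q2 = d.0 | (c.b.0 + c.(0 | 0)) | -c-> q8, -c-> q9, -d-> q1
  q3 = (a.0 + b.0 + b.d.0) | (0 | 0) | -a-> q6, -b-> q6, -b-> q8
  q4 = (a.0 + b.0 + b.d.0) | b.0 | -a-> q7, -b-> q10, -b-> q7, -b-> q9
  q5 = a.c.0\{a,b,c} | -a-> q11
  q6 = 0 | (0 | 0) | deadlocked
  q7 = 0 | b.0 | -b-> q12
  q8 = d.0 | (0 | 0) | -d-> q6
  q9 = d.0 | b.0 | -b-> q13, -d-> q7
  q10 = (a.0 + b.0 + b.d.0) | 0 | -a-> q12, -b-> q12, -b-> q13
  q11 = c.0\{a,b,c} | -c-> q14
  q12 = 0 | 0 | deadlocked
  q13 = d.0 | 0 | -d-> q12
  q14 = 0\{a,b,c} | deadlocked
Run σ = ⟨d⟩ on Q: start {q0}
  step 1 (d): {q5}
  — Q admits the full trace.
Run σ = ⟨d⟩ on P: start {p0}
  step 1 (d): ∅  — P cannot continue

trace-distinct — witness ⟨d⟩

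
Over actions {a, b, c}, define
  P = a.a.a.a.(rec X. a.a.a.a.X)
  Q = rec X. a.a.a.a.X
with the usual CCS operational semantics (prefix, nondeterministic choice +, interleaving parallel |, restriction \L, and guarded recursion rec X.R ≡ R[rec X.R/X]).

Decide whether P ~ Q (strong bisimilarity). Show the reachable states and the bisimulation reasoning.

P's transition system — 5 states:
  m0 = a.a.a.a.(rec X. a.a.a.a.X) | ··a··> m1
  m1 = a.a.a.(rec X. a.a.a.a.X) | ··a··> m2
  m2 = a.a.(rec X. a.a.a.a.X) | ··a··> m3
  m3 = a.(rec X. a.a.a.a.X) | ··a··> m4
  m4 = rec X. a.a.a.a.X | ··a··> m1
Q's transition system — 4 states:
  n0 = rec X. a.a.a.a.X | ··a··> n1
  n1 = a.a.a.(rec X. a.a.a.a.X) | ··a··> n2
  n2 = a.a.(rec X. a.a.a.a.X) | ··a··> n3
  n3 = a.(rec X. a.a.a.a.X) | ··a··> n0
Partition-refinement fixed point:
  B0 = {m0, m1, m2, m3, m4, n0, n1, n2, n3}
m0 ∈ B0, n0 ∈ B0 → same block

P ~ Q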